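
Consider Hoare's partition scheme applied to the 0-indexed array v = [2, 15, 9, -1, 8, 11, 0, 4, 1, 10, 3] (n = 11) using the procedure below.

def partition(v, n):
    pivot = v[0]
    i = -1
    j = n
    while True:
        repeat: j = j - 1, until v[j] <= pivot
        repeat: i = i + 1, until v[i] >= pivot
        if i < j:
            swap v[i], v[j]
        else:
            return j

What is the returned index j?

2

pivot=2
j stops at 8 (1), i stops at 0 (2); swap ⇒ [1, 15, 9, -1, 8, 11, 0, 4, 2, 10, 3]
j stops at 6 (0), i stops at 1 (15); swap ⇒ [1, 0, 9, -1, 8, 11, 15, 4, 2, 10, 3]
j stops at 3 (-1), i stops at 2 (9); swap ⇒ [1, 0, -1, 9, 8, 11, 15, 4, 2, 10, 3]
j stops at 2, i stops at 3; i≥j ⇒ return 2. v=[1, 0, -1, 9, 8, 11, 15, 4, 2, 10, 3]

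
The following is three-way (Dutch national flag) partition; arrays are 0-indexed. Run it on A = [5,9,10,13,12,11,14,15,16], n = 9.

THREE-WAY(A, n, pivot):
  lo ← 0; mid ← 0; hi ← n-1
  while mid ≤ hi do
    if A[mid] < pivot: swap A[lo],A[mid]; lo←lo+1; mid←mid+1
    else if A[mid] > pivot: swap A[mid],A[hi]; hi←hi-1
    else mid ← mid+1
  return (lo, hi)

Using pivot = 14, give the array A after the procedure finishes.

[5,9,10,13,12,11,14,16,15]

pivot = 14; lo=0, mid=0, hi=8
A[mid]=5<14: swap A[0],A[0]; lo=1,mid=1 → [5,9,10,13,12,11,14,15,16]
A[mid]=9<14: swap A[1],A[1]; lo=2,mid=2 → [5,9,10,13,12,11,14,15,16]
A[mid]=10<14: swap A[2],A[2]; lo=3,mid=3 → [5,9,10,13,12,11,14,15,16]
A[mid]=13<14: swap A[3],A[3]; lo=4,mid=4 → [5,9,10,13,12,11,14,15,16]
A[mid]=12<14: swap A[4],A[4]; lo=5,mid=5 → [5,9,10,13,12,11,14,15,16]
A[mid]=11<14: swap A[5],A[5]; lo=6,mid=6 → [5,9,10,13,12,11,14,15,16]
A[mid]=14=14: mid=7
A[mid]=15>14: swap A[7],A[8]; hi=7 → [5,9,10,13,12,11,14,16,15]
A[mid]=16>14: swap A[7],A[7]; hi=6 → [5,9,10,13,12,11,14,16,15]
end: lo=6, hi=6; A = [5,9,10,13,12,11,14,16,15]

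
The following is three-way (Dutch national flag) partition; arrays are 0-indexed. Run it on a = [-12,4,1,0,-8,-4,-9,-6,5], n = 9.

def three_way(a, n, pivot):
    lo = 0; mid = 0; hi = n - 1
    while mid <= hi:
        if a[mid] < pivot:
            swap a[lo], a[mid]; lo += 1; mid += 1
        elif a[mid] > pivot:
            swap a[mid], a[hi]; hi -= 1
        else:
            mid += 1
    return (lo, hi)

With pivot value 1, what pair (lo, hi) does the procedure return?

lo=0 mid=0 hi=8
-12<1: swap(0,0), lo=1 mid=1 ⇒ [-12,4,1,0,-8,-4,-9,-6,5]
4>1: swap(1,8), hi=7 ⇒ [-12,5,1,0,-8,-4,-9,-6,4]
5>1: swap(1,7), hi=6 ⇒ [-12,-6,1,0,-8,-4,-9,5,4]
-6<1: swap(1,1), lo=2 mid=2 ⇒ [-12,-6,1,0,-8,-4,-9,5,4]
1=1: mid=3
0<1: swap(2,3), lo=3 mid=4 ⇒ [-12,-6,0,1,-8,-4,-9,5,4]
-8<1: swap(3,4), lo=4 mid=5 ⇒ [-12,-6,0,-8,1,-4,-9,5,4]
-4<1: swap(4,5), lo=5 mid=6 ⇒ [-12,-6,0,-8,-4,1,-9,5,4]
-9<1: swap(5,6), lo=6 mid=7 ⇒ [-12,-6,0,-8,-4,-9,1,5,4]
done. lo=6 hi=6; a=[-12,-6,0,-8,-4,-9,1,5,4]

(6, 6)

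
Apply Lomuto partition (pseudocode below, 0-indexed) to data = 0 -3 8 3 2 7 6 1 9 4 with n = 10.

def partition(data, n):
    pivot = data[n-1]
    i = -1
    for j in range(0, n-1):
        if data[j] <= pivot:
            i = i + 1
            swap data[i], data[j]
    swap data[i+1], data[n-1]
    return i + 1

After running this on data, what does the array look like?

0 -3 3 2 1 4 6 8 9 7

pivot=4, i=-1
j=0: 0≤4, i=0, swap(0,0) ⇒ 0 -3 8 3 2 7 6 1 9 4
j=1: -3≤4, i=1, swap(1,1) ⇒ 0 -3 8 3 2 7 6 1 9 4
j=2: 8>4, skip
j=3: 3≤4, i=2, swap(2,3) ⇒ 0 -3 3 8 2 7 6 1 9 4
j=4: 2≤4, i=3, swap(3,4) ⇒ 0 -3 3 2 8 7 6 1 9 4
j=5: 7>4, skip
j=6: 6>4, skip
j=7: 1≤4, i=4, swap(4,7) ⇒ 0 -3 3 2 1 7 6 8 9 4
j=8: 9>4, skip
swap(5,9) ⇒ 0 -3 3 2 1 4 6 8 9 7; return 5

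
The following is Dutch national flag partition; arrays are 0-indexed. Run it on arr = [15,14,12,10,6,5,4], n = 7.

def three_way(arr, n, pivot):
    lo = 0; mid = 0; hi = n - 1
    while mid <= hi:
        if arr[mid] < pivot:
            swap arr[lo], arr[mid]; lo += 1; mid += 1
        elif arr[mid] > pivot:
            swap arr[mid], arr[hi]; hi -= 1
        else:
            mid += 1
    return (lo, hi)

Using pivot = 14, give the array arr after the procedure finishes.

pivot = 14; lo=0, mid=0, hi=6
arr[mid]=15>14: swap arr[0],arr[6]; hi=5 → [4,14,12,10,6,5,15]
arr[mid]=4<14: swap arr[0],arr[0]; lo=1,mid=1 → [4,14,12,10,6,5,15]
arr[mid]=14=14: mid=2
arr[mid]=12<14: swap arr[1],arr[2]; lo=2,mid=3 → [4,12,14,10,6,5,15]
arr[mid]=10<14: swap arr[2],arr[3]; lo=3,mid=4 → [4,12,10,14,6,5,15]
arr[mid]=6<14: swap arr[3],arr[4]; lo=4,mid=5 → [4,12,10,6,14,5,15]
arr[mid]=5<14: swap arr[4],arr[5]; lo=5,mid=6 → [4,12,10,6,5,14,15]
end: lo=5, hi=5; arr = [4,12,10,6,5,14,15]

[4,12,10,6,5,14,15]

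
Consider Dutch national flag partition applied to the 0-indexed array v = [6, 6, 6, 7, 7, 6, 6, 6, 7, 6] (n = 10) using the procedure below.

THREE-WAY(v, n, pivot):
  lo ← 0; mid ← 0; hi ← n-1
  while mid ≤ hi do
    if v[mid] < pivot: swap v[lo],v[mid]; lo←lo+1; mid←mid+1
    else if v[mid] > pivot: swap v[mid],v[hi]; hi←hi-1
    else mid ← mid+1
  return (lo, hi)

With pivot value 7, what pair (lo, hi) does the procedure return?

(7, 9)

pivot = 7; lo=0, mid=0, hi=9
v[mid]=6<7: swap v[0],v[0]; lo=1,mid=1 → [6, 6, 6, 7, 7, 6, 6, 6, 7, 6]
v[mid]=6<7: swap v[1],v[1]; lo=2,mid=2 → [6, 6, 6, 7, 7, 6, 6, 6, 7, 6]
v[mid]=6<7: swap v[2],v[2]; lo=3,mid=3 → [6, 6, 6, 7, 7, 6, 6, 6, 7, 6]
v[mid]=7=7: mid=4
v[mid]=7=7: mid=5
v[mid]=6<7: swap v[3],v[5]; lo=4,mid=6 → [6, 6, 6, 6, 7, 7, 6, 6, 7, 6]
v[mid]=6<7: swap v[4],v[6]; lo=5,mid=7 → [6, 6, 6, 6, 6, 7, 7, 6, 7, 6]
v[mid]=6<7: swap v[5],v[7]; lo=6,mid=8 → [6, 6, 6, 6, 6, 6, 7, 7, 7, 6]
v[mid]=7=7: mid=9
v[mid]=6<7: swap v[6],v[9]; lo=7,mid=10 → [6, 6, 6, 6, 6, 6, 6, 7, 7, 7]
end: lo=7, hi=9; v = [6, 6, 6, 6, 6, 6, 6, 7, 7, 7]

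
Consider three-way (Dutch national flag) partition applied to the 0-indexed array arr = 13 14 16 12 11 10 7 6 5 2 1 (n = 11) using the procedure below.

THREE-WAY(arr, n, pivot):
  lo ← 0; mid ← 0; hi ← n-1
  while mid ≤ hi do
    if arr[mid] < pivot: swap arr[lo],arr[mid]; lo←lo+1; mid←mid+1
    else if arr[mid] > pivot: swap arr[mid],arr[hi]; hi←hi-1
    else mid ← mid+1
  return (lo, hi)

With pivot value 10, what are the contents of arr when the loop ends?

1 2 5 6 7 10 11 12 16 14 13

lo=0 mid=0 hi=10
13>10: swap(0,10), hi=9 ⇒ 1 14 16 12 11 10 7 6 5 2 13
1<10: swap(0,0), lo=1 mid=1 ⇒ 1 14 16 12 11 10 7 6 5 2 13
14>10: swap(1,9), hi=8 ⇒ 1 2 16 12 11 10 7 6 5 14 13
2<10: swap(1,1), lo=2 mid=2 ⇒ 1 2 16 12 11 10 7 6 5 14 13
16>10: swap(2,8), hi=7 ⇒ 1 2 5 12 11 10 7 6 16 14 13
5<10: swap(2,2), lo=3 mid=3 ⇒ 1 2 5 12 11 10 7 6 16 14 13
12>10: swap(3,7), hi=6 ⇒ 1 2 5 6 11 10 7 12 16 14 13
6<10: swap(3,3), lo=4 mid=4 ⇒ 1 2 5 6 11 10 7 12 16 14 13
11>10: swap(4,6), hi=5 ⇒ 1 2 5 6 7 10 11 12 16 14 13
7<10: swap(4,4), lo=5 mid=5 ⇒ 1 2 5 6 7 10 11 12 16 14 13
10=10: mid=6
done. lo=5 hi=5; arr=1 2 5 6 7 10 11 12 16 14 13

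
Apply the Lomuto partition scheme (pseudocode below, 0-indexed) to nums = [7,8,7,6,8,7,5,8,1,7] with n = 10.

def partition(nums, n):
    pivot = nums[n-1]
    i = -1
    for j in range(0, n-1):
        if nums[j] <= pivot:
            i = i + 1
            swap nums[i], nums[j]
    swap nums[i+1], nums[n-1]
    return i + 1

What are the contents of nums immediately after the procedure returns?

pivot=7, i=-1
j=0: 7≤7, i=0, swap(0,0) ⇒ [7,8,7,6,8,7,5,8,1,7]
j=1: 8>7, skip
j=2: 7≤7, i=1, swap(1,2) ⇒ [7,7,8,6,8,7,5,8,1,7]
j=3: 6≤7, i=2, swap(2,3) ⇒ [7,7,6,8,8,7,5,8,1,7]
j=4: 8>7, skip
j=5: 7≤7, i=3, swap(3,5) ⇒ [7,7,6,7,8,8,5,8,1,7]
j=6: 5≤7, i=4, swap(4,6) ⇒ [7,7,6,7,5,8,8,8,1,7]
j=7: 8>7, skip
j=8: 1≤7, i=5, swap(5,8) ⇒ [7,7,6,7,5,1,8,8,8,7]
swap(6,9) ⇒ [7,7,6,7,5,1,7,8,8,8]; return 6

[7,7,6,7,5,1,7,8,8,8]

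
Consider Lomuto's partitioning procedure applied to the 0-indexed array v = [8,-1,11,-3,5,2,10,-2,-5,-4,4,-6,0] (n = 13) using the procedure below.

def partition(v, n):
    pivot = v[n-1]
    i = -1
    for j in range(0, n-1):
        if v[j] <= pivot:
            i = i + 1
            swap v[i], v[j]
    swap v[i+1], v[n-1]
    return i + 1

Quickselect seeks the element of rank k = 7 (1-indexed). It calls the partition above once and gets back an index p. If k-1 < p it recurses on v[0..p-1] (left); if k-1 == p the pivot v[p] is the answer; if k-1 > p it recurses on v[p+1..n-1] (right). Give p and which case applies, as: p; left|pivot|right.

pivot=0, i=-1
j=0: 8>0, skip
j=1: -1≤0, i=0, swap(0,1) ⇒ [-1,8,11,-3,5,2,10,-2,-5,-4,4,-6,0]
j=2: 11>0, skip
j=3: -3≤0, i=1, swap(1,3) ⇒ [-1,-3,11,8,5,2,10,-2,-5,-4,4,-6,0]
j=4: 5>0, skip
j=5: 2>0, skip
j=6: 10>0, skip
j=7: -2≤0, i=2, swap(2,7) ⇒ [-1,-3,-2,8,5,2,10,11,-5,-4,4,-6,0]
j=8: -5≤0, i=3, swap(3,8) ⇒ [-1,-3,-2,-5,5,2,10,11,8,-4,4,-6,0]
j=9: -4≤0, i=4, swap(4,9) ⇒ [-1,-3,-2,-5,-4,2,10,11,8,5,4,-6,0]
j=10: 4>0, skip
j=11: -6≤0, i=5, swap(5,11) ⇒ [-1,-3,-2,-5,-4,-6,10,11,8,5,4,2,0]
swap(6,12) ⇒ [-1,-3,-2,-5,-4,-6,0,11,8,5,4,2,10]; return 6
p = 6; k-1 = 6 == 6 ⇒ pivot

6; pivot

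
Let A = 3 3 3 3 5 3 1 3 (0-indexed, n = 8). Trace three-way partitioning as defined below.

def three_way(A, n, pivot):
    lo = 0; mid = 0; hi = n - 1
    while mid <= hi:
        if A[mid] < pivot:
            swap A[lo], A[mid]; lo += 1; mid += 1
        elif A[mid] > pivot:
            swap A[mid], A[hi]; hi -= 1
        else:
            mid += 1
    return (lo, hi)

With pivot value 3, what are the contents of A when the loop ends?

1 3 3 3 3 3 3 5

lo=0 mid=0 hi=7
3=3: mid=1
3=3: mid=2
3=3: mid=3
3=3: mid=4
5>3: swap(4,7), hi=6 ⇒ 3 3 3 3 3 3 1 5
3=3: mid=5
3=3: mid=6
1<3: swap(0,6), lo=1 mid=7 ⇒ 1 3 3 3 3 3 3 5
done. lo=1 hi=6; A=1 3 3 3 3 3 3 5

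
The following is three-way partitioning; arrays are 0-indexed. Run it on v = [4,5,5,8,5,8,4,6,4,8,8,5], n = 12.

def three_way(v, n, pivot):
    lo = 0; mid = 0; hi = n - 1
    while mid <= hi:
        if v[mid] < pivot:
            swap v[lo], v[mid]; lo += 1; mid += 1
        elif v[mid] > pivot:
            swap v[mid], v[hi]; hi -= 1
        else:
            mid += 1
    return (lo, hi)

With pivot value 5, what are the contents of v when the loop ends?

lo=0 mid=0 hi=11
4<5: swap(0,0), lo=1 mid=1 ⇒ [4,5,5,8,5,8,4,6,4,8,8,5]
5=5: mid=2
5=5: mid=3
8>5: swap(3,11), hi=10 ⇒ [4,5,5,5,5,8,4,6,4,8,8,8]
5=5: mid=4
5=5: mid=5
8>5: swap(5,10), hi=9 ⇒ [4,5,5,5,5,8,4,6,4,8,8,8]
8>5: swap(5,9), hi=8 ⇒ [4,5,5,5,5,8,4,6,4,8,8,8]
8>5: swap(5,8), hi=7 ⇒ [4,5,5,5,5,4,4,6,8,8,8,8]
4<5: swap(1,5), lo=2 mid=6 ⇒ [4,4,5,5,5,5,4,6,8,8,8,8]
4<5: swap(2,6), lo=3 mid=7 ⇒ [4,4,4,5,5,5,5,6,8,8,8,8]
6>5: swap(7,7), hi=6 ⇒ [4,4,4,5,5,5,5,6,8,8,8,8]
done. lo=3 hi=6; v=[4,4,4,5,5,5,5,6,8,8,8,8]

[4,4,4,5,5,5,5,6,8,8,8,8]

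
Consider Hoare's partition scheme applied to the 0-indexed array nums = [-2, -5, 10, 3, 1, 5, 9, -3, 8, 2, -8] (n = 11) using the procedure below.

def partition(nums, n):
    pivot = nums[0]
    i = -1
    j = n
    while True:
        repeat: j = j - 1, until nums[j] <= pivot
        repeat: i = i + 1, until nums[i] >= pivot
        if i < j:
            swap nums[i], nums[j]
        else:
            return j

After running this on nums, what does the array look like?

pivot = nums[0] = -2; i = -1, j = 11
j→10 (nums[10]=-8≤-2), i→0 (nums[0]=-2≥-2); i<j, swap → [-8, -5, 10, 3, 1, 5, 9, -3, 8, 2, -2]
j→7 (nums[7]=-3≤-2), i→2 (nums[2]=10≥-2); i<j, swap → [-8, -5, -3, 3, 1, 5, 9, 10, 8, 2, -2]
j→2, i→3; i≥j, return j=2. nums = [-8, -5, -3, 3, 1, 5, 9, 10, 8, 2, -2]

[-8, -5, -3, 3, 1, 5, 9, 10, 8, 2, -2]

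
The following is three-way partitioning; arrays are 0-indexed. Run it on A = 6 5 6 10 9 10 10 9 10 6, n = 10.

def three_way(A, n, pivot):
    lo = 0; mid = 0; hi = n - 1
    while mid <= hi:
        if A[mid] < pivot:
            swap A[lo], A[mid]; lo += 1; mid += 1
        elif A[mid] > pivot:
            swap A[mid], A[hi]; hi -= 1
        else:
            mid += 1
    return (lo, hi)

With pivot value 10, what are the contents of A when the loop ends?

pivot = 10; lo=0, mid=0, hi=9
A[mid]=6<10: swap A[0],A[0]; lo=1,mid=1 → 6 5 6 10 9 10 10 9 10 6
A[mid]=5<10: swap A[1],A[1]; lo=2,mid=2 → 6 5 6 10 9 10 10 9 10 6
A[mid]=6<10: swap A[2],A[2]; lo=3,mid=3 → 6 5 6 10 9 10 10 9 10 6
A[mid]=10=10: mid=4
A[mid]=9<10: swap A[3],A[4]; lo=4,mid=5 → 6 5 6 9 10 10 10 9 10 6
A[mid]=10=10: mid=6
A[mid]=10=10: mid=7
A[mid]=9<10: swap A[4],A[7]; lo=5,mid=8 → 6 5 6 9 9 10 10 10 10 6
A[mid]=10=10: mid=9
A[mid]=6<10: swap A[5],A[9]; lo=6,mid=10 → 6 5 6 9 9 6 10 10 10 10
end: lo=6, hi=9; A = 6 5 6 9 9 6 10 10 10 10

6 5 6 9 9 6 10 10 10 10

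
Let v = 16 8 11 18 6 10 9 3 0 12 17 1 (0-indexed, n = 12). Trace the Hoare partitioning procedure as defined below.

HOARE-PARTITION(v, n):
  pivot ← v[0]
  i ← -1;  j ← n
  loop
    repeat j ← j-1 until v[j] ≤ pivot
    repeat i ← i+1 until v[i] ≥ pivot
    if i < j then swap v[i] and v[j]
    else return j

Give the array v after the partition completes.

1 8 11 12 6 10 9 3 0 18 17 16

pivot = v[0] = 16; i = -1, j = 12
j→11 (v[11]=1≤16), i→0 (v[0]=16≥16); i<j, swap → 1 8 11 18 6 10 9 3 0 12 17 16
j→9 (v[9]=12≤16), i→3 (v[3]=18≥16); i<j, swap → 1 8 11 12 6 10 9 3 0 18 17 16
j→8, i→9; i≥j, return j=8. v = 1 8 11 12 6 10 9 3 0 18 17 16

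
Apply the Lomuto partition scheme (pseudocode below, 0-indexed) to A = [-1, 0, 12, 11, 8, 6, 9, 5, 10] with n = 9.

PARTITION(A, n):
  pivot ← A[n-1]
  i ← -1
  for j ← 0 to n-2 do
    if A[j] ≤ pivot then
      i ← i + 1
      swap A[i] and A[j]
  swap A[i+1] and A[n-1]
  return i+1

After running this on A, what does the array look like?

pivot=10, i=-1
j=0: -1≤10, i=0, swap(0,0) ⇒ [-1, 0, 12, 11, 8, 6, 9, 5, 10]
j=1: 0≤10, i=1, swap(1,1) ⇒ [-1, 0, 12, 11, 8, 6, 9, 5, 10]
j=2: 12>10, skip
j=3: 11>10, skip
j=4: 8≤10, i=2, swap(2,4) ⇒ [-1, 0, 8, 11, 12, 6, 9, 5, 10]
j=5: 6≤10, i=3, swap(3,5) ⇒ [-1, 0, 8, 6, 12, 11, 9, 5, 10]
j=6: 9≤10, i=4, swap(4,6) ⇒ [-1, 0, 8, 6, 9, 11, 12, 5, 10]
j=7: 5≤10, i=5, swap(5,7) ⇒ [-1, 0, 8, 6, 9, 5, 12, 11, 10]
swap(6,8) ⇒ [-1, 0, 8, 6, 9, 5, 10, 11, 12]; return 6

[-1, 0, 8, 6, 9, 5, 10, 11, 12]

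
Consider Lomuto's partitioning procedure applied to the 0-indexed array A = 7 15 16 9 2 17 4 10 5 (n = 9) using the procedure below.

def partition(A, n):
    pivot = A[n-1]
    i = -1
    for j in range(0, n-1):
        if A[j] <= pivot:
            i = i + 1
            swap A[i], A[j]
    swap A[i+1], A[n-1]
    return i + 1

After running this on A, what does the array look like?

2 4 5 9 7 17 15 10 16

pivot=5, i=-1
j=0: 7>5, skip
j=1: 15>5, skip
j=2: 16>5, skip
j=3: 9>5, skip
j=4: 2≤5, i=0, swap(0,4) ⇒ 2 15 16 9 7 17 4 10 5
j=5: 17>5, skip
j=6: 4≤5, i=1, swap(1,6) ⇒ 2 4 16 9 7 17 15 10 5
j=7: 10>5, skip
swap(2,8) ⇒ 2 4 5 9 7 17 15 10 16; return 2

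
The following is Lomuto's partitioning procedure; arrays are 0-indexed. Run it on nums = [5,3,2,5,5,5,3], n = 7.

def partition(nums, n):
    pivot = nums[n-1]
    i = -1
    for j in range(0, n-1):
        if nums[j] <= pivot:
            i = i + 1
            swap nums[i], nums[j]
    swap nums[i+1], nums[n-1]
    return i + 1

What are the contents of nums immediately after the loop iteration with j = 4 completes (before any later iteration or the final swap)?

pivot = nums[6] = 3; i = -1
j=0: nums[0]=5 > 3 → no swap
j=1: nums[1]=3 ≤ 3 → i=0, swap nums[0],nums[1] → [3,5,2,5,5,5,3]
j=2: nums[2]=2 ≤ 3 → i=1, swap nums[1],nums[2] → [3,2,5,5,5,5,3]
j=3: nums[3]=5 > 3 → no swap
j=4: nums[4]=5 > 3 → no swap
(after j=4) nums = [3,2,5,5,5,5,3]

[3,2,5,5,5,5,3]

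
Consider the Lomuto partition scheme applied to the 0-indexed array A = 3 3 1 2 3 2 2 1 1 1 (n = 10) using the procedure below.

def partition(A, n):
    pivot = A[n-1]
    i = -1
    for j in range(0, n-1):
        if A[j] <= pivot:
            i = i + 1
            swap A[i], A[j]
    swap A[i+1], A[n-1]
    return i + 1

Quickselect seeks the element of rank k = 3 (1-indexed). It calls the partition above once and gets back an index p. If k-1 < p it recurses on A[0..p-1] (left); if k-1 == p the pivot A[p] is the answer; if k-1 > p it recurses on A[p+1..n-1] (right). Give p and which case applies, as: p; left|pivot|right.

pivot = A[9] = 1; i = -1
j=0: A[0]=3 > 1 → no swap
j=1: A[1]=3 > 1 → no swap
j=2: A[2]=1 ≤ 1 → i=0, swap A[0],A[2] → 1 3 3 2 3 2 2 1 1 1
j=3: A[3]=2 > 1 → no swap
j=4: A[4]=3 > 1 → no swap
j=5: A[5]=2 > 1 → no swap
j=6: A[6]=2 > 1 → no swap
j=7: A[7]=1 ≤ 1 → i=1, swap A[1],A[7] → 1 1 3 2 3 2 2 3 1 1
j=8: A[8]=1 ≤ 1 → i=2, swap A[2],A[8] → 1 1 1 2 3 2 2 3 3 1
final swap A[3],A[9] → 1 1 1 1 3 2 2 3 3 2; return 3
p = 3; k-1 = 2 < 3 ⇒ left

3; left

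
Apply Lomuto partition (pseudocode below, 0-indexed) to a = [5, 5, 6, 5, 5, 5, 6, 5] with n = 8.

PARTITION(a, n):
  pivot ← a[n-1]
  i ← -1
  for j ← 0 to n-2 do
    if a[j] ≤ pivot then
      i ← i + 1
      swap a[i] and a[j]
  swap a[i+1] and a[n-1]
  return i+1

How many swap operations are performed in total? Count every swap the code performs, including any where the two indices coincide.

6

pivot = a[7] = 5; i = -1
j=0: a[0]=5 ≤ 5 → i=0, swap a[0],a[0] (no change) → [5, 5, 6, 5, 5, 5, 6, 5]
j=1: a[1]=5 ≤ 5 → i=1, swap a[1],a[1] (no change) → [5, 5, 6, 5, 5, 5, 6, 5]
j=2: a[2]=6 > 5 → no swap
j=3: a[3]=5 ≤ 5 → i=2, swap a[2],a[3] → [5, 5, 5, 6, 5, 5, 6, 5]
j=4: a[4]=5 ≤ 5 → i=3, swap a[3],a[4] → [5, 5, 5, 5, 6, 5, 6, 5]
j=5: a[5]=5 ≤ 5 → i=4, swap a[4],a[5] → [5, 5, 5, 5, 5, 6, 6, 5]
j=6: a[6]=6 > 5 → no swap
final swap a[5],a[7] → [5, 5, 5, 5, 5, 5, 6, 6]; return 5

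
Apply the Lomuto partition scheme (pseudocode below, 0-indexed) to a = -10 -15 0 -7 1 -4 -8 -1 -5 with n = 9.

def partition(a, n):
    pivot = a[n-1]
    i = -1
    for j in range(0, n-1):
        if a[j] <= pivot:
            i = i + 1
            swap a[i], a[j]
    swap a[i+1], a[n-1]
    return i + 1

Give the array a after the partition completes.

pivot = a[8] = -5; i = -1
j=0: a[0]=-10 ≤ -5 → i=0, swap a[0],a[0] (no change) → -10 -15 0 -7 1 -4 -8 -1 -5
j=1: a[1]=-15 ≤ -5 → i=1, swap a[1],a[1] (no change) → -10 -15 0 -7 1 -4 -8 -1 -5
j=2: a[2]=0 > -5 → no swap
j=3: a[3]=-7 ≤ -5 → i=2, swap a[2],a[3] → -10 -15 -7 0 1 -4 -8 -1 -5
j=4: a[4]=1 > -5 → no swap
j=5: a[5]=-4 > -5 → no swap
j=6: a[6]=-8 ≤ -5 → i=3, swap a[3],a[6] → -10 -15 -7 -8 1 -4 0 -1 -5
j=7: a[7]=-1 > -5 → no swap
final swap a[4],a[8] → -10 -15 -7 -8 -5 -4 0 -1 1; return 4

-10 -15 -7 -8 -5 -4 0 -1 1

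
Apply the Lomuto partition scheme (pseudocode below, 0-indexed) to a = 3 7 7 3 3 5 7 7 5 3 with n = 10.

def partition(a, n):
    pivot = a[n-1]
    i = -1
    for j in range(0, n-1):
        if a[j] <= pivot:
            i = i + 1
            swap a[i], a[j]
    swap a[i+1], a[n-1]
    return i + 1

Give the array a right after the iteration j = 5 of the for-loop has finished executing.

pivot = a[9] = 3; i = -1
j=0: a[0]=3 ≤ 3 → i=0, swap a[0],a[0] (no change) → 3 7 7 3 3 5 7 7 5 3
j=1: a[1]=7 > 3 → no swap
j=2: a[2]=7 > 3 → no swap
j=3: a[3]=3 ≤ 3 → i=1, swap a[1],a[3] → 3 3 7 7 3 5 7 7 5 3
j=4: a[4]=3 ≤ 3 → i=2, swap a[2],a[4] → 3 3 3 7 7 5 7 7 5 3
j=5: a[5]=5 > 3 → no swap
(after j=5) a = 3 3 3 7 7 5 7 7 5 3

3 3 3 7 7 5 7 7 5 3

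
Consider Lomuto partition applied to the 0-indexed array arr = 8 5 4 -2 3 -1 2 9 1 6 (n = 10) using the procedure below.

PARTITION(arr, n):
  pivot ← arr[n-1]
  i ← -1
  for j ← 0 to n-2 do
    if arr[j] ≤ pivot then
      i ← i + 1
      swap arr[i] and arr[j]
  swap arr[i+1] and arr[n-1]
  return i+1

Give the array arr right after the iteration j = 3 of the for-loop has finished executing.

5 4 -2 8 3 -1 2 9 1 6

pivot = arr[9] = 6; i = -1
j=0: arr[0]=8 > 6 → no swap
j=1: arr[1]=5 ≤ 6 → i=0, swap arr[0],arr[1] → 5 8 4 -2 3 -1 2 9 1 6
j=2: arr[2]=4 ≤ 6 → i=1, swap arr[1],arr[2] → 5 4 8 -2 3 -1 2 9 1 6
j=3: arr[3]=-2 ≤ 6 → i=2, swap arr[2],arr[3] → 5 4 -2 8 3 -1 2 9 1 6
(after j=3) arr = 5 4 -2 8 3 -1 2 9 1 6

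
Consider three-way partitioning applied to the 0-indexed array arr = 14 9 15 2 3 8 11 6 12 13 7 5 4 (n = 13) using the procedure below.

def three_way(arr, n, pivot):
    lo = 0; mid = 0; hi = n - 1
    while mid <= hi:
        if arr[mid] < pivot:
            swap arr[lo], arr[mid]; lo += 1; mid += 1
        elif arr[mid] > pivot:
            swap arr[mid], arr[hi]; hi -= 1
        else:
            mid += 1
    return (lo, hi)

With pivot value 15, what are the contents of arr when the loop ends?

lo=0 mid=0 hi=12
14<15: swap(0,0), lo=1 mid=1 ⇒ 14 9 15 2 3 8 11 6 12 13 7 5 4
9<15: swap(1,1), lo=2 mid=2 ⇒ 14 9 15 2 3 8 11 6 12 13 7 5 4
15=15: mid=3
2<15: swap(2,3), lo=3 mid=4 ⇒ 14 9 2 15 3 8 11 6 12 13 7 5 4
3<15: swap(3,4), lo=4 mid=5 ⇒ 14 9 2 3 15 8 11 6 12 13 7 5 4
8<15: swap(4,5), lo=5 mid=6 ⇒ 14 9 2 3 8 15 11 6 12 13 7 5 4
11<15: swap(5,6), lo=6 mid=7 ⇒ 14 9 2 3 8 11 15 6 12 13 7 5 4
6<15: swap(6,7), lo=7 mid=8 ⇒ 14 9 2 3 8 11 6 15 12 13 7 5 4
12<15: swap(7,8), lo=8 mid=9 ⇒ 14 9 2 3 8 11 6 12 15 13 7 5 4
13<15: swap(8,9), lo=9 mid=10 ⇒ 14 9 2 3 8 11 6 12 13 15 7 5 4
7<15: swap(9,10), lo=10 mid=11 ⇒ 14 9 2 3 8 11 6 12 13 7 15 5 4
5<15: swap(10,11), lo=11 mid=12 ⇒ 14 9 2 3 8 11 6 12 13 7 5 15 4
4<15: swap(11,12), lo=12 mid=13 ⇒ 14 9 2 3 8 11 6 12 13 7 5 4 15
done. lo=12 hi=12; arr=14 9 2 3 8 11 6 12 13 7 5 4 15

14 9 2 3 8 11 6 12 13 7 5 4 15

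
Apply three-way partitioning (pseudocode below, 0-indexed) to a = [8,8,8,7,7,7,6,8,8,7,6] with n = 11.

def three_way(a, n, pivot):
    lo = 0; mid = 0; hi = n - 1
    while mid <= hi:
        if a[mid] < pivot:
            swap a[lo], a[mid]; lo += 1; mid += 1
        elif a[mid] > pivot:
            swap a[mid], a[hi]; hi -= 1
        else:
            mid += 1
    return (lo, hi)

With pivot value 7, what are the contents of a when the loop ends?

[6,6,7,7,7,7,8,8,8,8,8]

pivot = 7; lo=0, mid=0, hi=10
a[mid]=8>7: swap a[0],a[10]; hi=9 → [6,8,8,7,7,7,6,8,8,7,8]
a[mid]=6<7: swap a[0],a[0]; lo=1,mid=1 → [6,8,8,7,7,7,6,8,8,7,8]
a[mid]=8>7: swap a[1],a[9]; hi=8 → [6,7,8,7,7,7,6,8,8,8,8]
a[mid]=7=7: mid=2
a[mid]=8>7: swap a[2],a[8]; hi=7 → [6,7,8,7,7,7,6,8,8,8,8]
a[mid]=8>7: swap a[2],a[7]; hi=6 → [6,7,8,7,7,7,6,8,8,8,8]
a[mid]=8>7: swap a[2],a[6]; hi=5 → [6,7,6,7,7,7,8,8,8,8,8]
a[mid]=6<7: swap a[1],a[2]; lo=2,mid=3 → [6,6,7,7,7,7,8,8,8,8,8]
a[mid]=7=7: mid=4
a[mid]=7=7: mid=5
a[mid]=7=7: mid=6
end: lo=2, hi=5; a = [6,6,7,7,7,7,8,8,8,8,8]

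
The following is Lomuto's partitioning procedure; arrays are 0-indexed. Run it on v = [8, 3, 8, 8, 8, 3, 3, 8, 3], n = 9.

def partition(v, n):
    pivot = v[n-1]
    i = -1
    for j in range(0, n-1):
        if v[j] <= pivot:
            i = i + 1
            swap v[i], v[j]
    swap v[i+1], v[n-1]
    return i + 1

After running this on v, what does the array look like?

[3, 3, 3, 3, 8, 8, 8, 8, 8]

pivot = v[8] = 3; i = -1
j=0: v[0]=8 > 3 → no swap
j=1: v[1]=3 ≤ 3 → i=0, swap v[0],v[1] → [3, 8, 8, 8, 8, 3, 3, 8, 3]
j=2: v[2]=8 > 3 → no swap
j=3: v[3]=8 > 3 → no swap
j=4: v[4]=8 > 3 → no swap
j=5: v[5]=3 ≤ 3 → i=1, swap v[1],v[5] → [3, 3, 8, 8, 8, 8, 3, 8, 3]
j=6: v[6]=3 ≤ 3 → i=2, swap v[2],v[6] → [3, 3, 3, 8, 8, 8, 8, 8, 3]
j=7: v[7]=8 > 3 → no swap
final swap v[3],v[8] → [3, 3, 3, 3, 8, 8, 8, 8, 8]; return 3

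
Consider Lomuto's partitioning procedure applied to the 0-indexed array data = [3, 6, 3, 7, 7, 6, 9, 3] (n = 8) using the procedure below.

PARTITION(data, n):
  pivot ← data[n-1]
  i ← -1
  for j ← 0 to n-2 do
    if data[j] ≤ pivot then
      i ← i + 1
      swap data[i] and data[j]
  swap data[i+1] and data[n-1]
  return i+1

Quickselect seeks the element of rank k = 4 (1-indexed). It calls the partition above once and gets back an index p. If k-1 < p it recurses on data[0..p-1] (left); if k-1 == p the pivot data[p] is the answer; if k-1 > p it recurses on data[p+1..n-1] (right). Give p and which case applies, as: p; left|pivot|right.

pivot=3, i=-1
j=0: 3≤3, i=0, swap(0,0) ⇒ [3, 6, 3, 7, 7, 6, 9, 3]
j=1: 6>3, skip
j=2: 3≤3, i=1, swap(1,2) ⇒ [3, 3, 6, 7, 7, 6, 9, 3]
j=3: 7>3, skip
j=4: 7>3, skip
j=5: 6>3, skip
j=6: 9>3, skip
swap(2,7) ⇒ [3, 3, 3, 7, 7, 6, 9, 6]; return 2
p = 2; k-1 = 3 > 2 ⇒ right

2; right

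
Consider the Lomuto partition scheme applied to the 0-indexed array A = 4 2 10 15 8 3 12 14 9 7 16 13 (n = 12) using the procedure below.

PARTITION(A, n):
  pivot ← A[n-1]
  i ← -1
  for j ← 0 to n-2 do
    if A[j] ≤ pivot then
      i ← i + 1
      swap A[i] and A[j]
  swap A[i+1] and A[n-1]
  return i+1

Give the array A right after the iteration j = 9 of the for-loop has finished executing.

4 2 10 8 3 12 9 7 15 14 16 13

pivot=13, i=-1
j=0: 4≤13, i=0, swap(0,0) ⇒ 4 2 10 15 8 3 12 14 9 7 16 13
j=1: 2≤13, i=1, swap(1,1) ⇒ 4 2 10 15 8 3 12 14 9 7 16 13
j=2: 10≤13, i=2, swap(2,2) ⇒ 4 2 10 15 8 3 12 14 9 7 16 13
j=3: 15>13, skip
j=4: 8≤13, i=3, swap(3,4) ⇒ 4 2 10 8 15 3 12 14 9 7 16 13
j=5: 3≤13, i=4, swap(4,5) ⇒ 4 2 10 8 3 15 12 14 9 7 16 13
j=6: 12≤13, i=5, swap(5,6) ⇒ 4 2 10 8 3 12 15 14 9 7 16 13
j=7: 14>13, skip
j=8: 9≤13, i=6, swap(6,8) ⇒ 4 2 10 8 3 12 9 14 15 7 16 13
j=9: 7≤13, i=7, swap(7,9) ⇒ 4 2 10 8 3 12 9 7 15 14 16 13
(after j=9) A = 4 2 10 8 3 12 9 7 15 14 16 13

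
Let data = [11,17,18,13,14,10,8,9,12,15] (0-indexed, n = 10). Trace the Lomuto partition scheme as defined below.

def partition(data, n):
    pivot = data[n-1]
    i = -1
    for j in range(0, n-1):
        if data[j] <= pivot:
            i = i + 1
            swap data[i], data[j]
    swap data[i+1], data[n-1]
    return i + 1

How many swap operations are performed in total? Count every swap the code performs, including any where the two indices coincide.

pivot = data[9] = 15; i = -1
j=0: data[0]=11 ≤ 15 → i=0, swap data[0],data[0] (no change) → [11,17,18,13,14,10,8,9,12,15]
j=1: data[1]=17 > 15 → no swap
j=2: data[2]=18 > 15 → no swap
j=3: data[3]=13 ≤ 15 → i=1, swap data[1],data[3] → [11,13,18,17,14,10,8,9,12,15]
j=4: data[4]=14 ≤ 15 → i=2, swap data[2],data[4] → [11,13,14,17,18,10,8,9,12,15]
j=5: data[5]=10 ≤ 15 → i=3, swap data[3],data[5] → [11,13,14,10,18,17,8,9,12,15]
j=6: data[6]=8 ≤ 15 → i=4, swap data[4],data[6] → [11,13,14,10,8,17,18,9,12,15]
j=7: data[7]=9 ≤ 15 → i=5, swap data[5],data[7] → [11,13,14,10,8,9,18,17,12,15]
j=8: data[8]=12 ≤ 15 → i=6, swap data[6],data[8] → [11,13,14,10,8,9,12,17,18,15]
final swap data[7],data[9] → [11,13,14,10,8,9,12,15,18,17]; return 7

8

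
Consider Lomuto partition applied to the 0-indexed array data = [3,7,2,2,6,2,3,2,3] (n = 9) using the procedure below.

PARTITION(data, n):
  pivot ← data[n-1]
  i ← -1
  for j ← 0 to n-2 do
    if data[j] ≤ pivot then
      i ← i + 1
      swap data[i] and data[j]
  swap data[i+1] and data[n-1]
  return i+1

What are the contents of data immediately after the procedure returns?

[3,2,2,2,3,2,3,7,6]

pivot=3, i=-1
j=0: 3≤3, i=0, swap(0,0) ⇒ [3,7,2,2,6,2,3,2,3]
j=1: 7>3, skip
j=2: 2≤3, i=1, swap(1,2) ⇒ [3,2,7,2,6,2,3,2,3]
j=3: 2≤3, i=2, swap(2,3) ⇒ [3,2,2,7,6,2,3,2,3]
j=4: 6>3, skip
j=5: 2≤3, i=3, swap(3,5) ⇒ [3,2,2,2,6,7,3,2,3]
j=6: 3≤3, i=4, swap(4,6) ⇒ [3,2,2,2,3,7,6,2,3]
j=7: 2≤3, i=5, swap(5,7) ⇒ [3,2,2,2,3,2,6,7,3]
swap(6,8) ⇒ [3,2,2,2,3,2,3,7,6]; return 6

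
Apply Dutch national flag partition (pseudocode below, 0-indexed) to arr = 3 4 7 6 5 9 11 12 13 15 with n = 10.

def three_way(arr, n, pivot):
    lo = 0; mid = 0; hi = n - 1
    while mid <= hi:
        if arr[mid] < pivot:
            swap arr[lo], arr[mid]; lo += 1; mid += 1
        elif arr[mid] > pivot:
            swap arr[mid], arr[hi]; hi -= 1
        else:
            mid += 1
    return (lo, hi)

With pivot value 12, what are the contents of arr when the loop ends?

3 4 7 6 5 9 11 12 15 13

lo=0 mid=0 hi=9
3<12: swap(0,0), lo=1 mid=1 ⇒ 3 4 7 6 5 9 11 12 13 15
4<12: swap(1,1), lo=2 mid=2 ⇒ 3 4 7 6 5 9 11 12 13 15
7<12: swap(2,2), lo=3 mid=3 ⇒ 3 4 7 6 5 9 11 12 13 15
6<12: swap(3,3), lo=4 mid=4 ⇒ 3 4 7 6 5 9 11 12 13 15
5<12: swap(4,4), lo=5 mid=5 ⇒ 3 4 7 6 5 9 11 12 13 15
9<12: swap(5,5), lo=6 mid=6 ⇒ 3 4 7 6 5 9 11 12 13 15
11<12: swap(6,6), lo=7 mid=7 ⇒ 3 4 7 6 5 9 11 12 13 15
12=12: mid=8
13>12: swap(8,9), hi=8 ⇒ 3 4 7 6 5 9 11 12 15 13
15>12: swap(8,8), hi=7 ⇒ 3 4 7 6 5 9 11 12 15 13
done. lo=7 hi=7; arr=3 4 7 6 5 9 11 12 15 13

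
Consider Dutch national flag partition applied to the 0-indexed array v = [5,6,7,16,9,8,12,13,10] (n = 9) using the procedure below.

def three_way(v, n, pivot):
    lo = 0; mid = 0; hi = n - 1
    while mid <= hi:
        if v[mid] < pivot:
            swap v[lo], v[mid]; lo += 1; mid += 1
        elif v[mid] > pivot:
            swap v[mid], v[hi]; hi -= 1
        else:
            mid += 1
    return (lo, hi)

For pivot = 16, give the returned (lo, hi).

(8, 8)

lo=0 mid=0 hi=8
5<16: swap(0,0), lo=1 mid=1 ⇒ [5,6,7,16,9,8,12,13,10]
6<16: swap(1,1), lo=2 mid=2 ⇒ [5,6,7,16,9,8,12,13,10]
7<16: swap(2,2), lo=3 mid=3 ⇒ [5,6,7,16,9,8,12,13,10]
16=16: mid=4
9<16: swap(3,4), lo=4 mid=5 ⇒ [5,6,7,9,16,8,12,13,10]
8<16: swap(4,5), lo=5 mid=6 ⇒ [5,6,7,9,8,16,12,13,10]
12<16: swap(5,6), lo=6 mid=7 ⇒ [5,6,7,9,8,12,16,13,10]
13<16: swap(6,7), lo=7 mid=8 ⇒ [5,6,7,9,8,12,13,16,10]
10<16: swap(7,8), lo=8 mid=9 ⇒ [5,6,7,9,8,12,13,10,16]
done. lo=8 hi=8; v=[5,6,7,9,8,12,13,10,16]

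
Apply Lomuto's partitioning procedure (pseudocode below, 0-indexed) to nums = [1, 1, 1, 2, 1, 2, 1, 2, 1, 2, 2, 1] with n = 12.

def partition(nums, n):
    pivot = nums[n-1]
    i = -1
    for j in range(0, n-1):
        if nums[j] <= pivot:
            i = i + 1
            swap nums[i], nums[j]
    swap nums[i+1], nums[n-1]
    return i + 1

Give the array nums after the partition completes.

[1, 1, 1, 1, 1, 1, 1, 2, 2, 2, 2, 2]

pivot = nums[11] = 1; i = -1
j=0: nums[0]=1 ≤ 1 → i=0, swap nums[0],nums[0] (no change) → [1, 1, 1, 2, 1, 2, 1, 2, 1, 2, 2, 1]
j=1: nums[1]=1 ≤ 1 → i=1, swap nums[1],nums[1] (no change) → [1, 1, 1, 2, 1, 2, 1, 2, 1, 2, 2, 1]
j=2: nums[2]=1 ≤ 1 → i=2, swap nums[2],nums[2] (no change) → [1, 1, 1, 2, 1, 2, 1, 2, 1, 2, 2, 1]
j=3: nums[3]=2 > 1 → no swap
j=4: nums[4]=1 ≤ 1 → i=3, swap nums[3],nums[4] → [1, 1, 1, 1, 2, 2, 1, 2, 1, 2, 2, 1]
j=5: nums[5]=2 > 1 → no swap
j=6: nums[6]=1 ≤ 1 → i=4, swap nums[4],nums[6] → [1, 1, 1, 1, 1, 2, 2, 2, 1, 2, 2, 1]
j=7: nums[7]=2 > 1 → no swap
j=8: nums[8]=1 ≤ 1 → i=5, swap nums[5],nums[8] → [1, 1, 1, 1, 1, 1, 2, 2, 2, 2, 2, 1]
j=9: nums[9]=2 > 1 → no swap
j=10: nums[10]=2 > 1 → no swap
final swap nums[6],nums[11] → [1, 1, 1, 1, 1, 1, 1, 2, 2, 2, 2, 2]; return 6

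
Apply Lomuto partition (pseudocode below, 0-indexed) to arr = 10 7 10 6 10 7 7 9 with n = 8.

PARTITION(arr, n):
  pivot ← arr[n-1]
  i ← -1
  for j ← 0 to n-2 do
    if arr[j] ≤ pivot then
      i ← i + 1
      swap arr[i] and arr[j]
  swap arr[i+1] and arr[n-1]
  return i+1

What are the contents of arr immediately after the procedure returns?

7 6 7 7 9 10 10 10

pivot = arr[7] = 9; i = -1
j=0: arr[0]=10 > 9 → no swap
j=1: arr[1]=7 ≤ 9 → i=0, swap arr[0],arr[1] → 7 10 10 6 10 7 7 9
j=2: arr[2]=10 > 9 → no swap
j=3: arr[3]=6 ≤ 9 → i=1, swap arr[1],arr[3] → 7 6 10 10 10 7 7 9
j=4: arr[4]=10 > 9 → no swap
j=5: arr[5]=7 ≤ 9 → i=2, swap arr[2],arr[5] → 7 6 7 10 10 10 7 9
j=6: arr[6]=7 ≤ 9 → i=3, swap arr[3],arr[6] → 7 6 7 7 10 10 10 9
final swap arr[4],arr[7] → 7 6 7 7 9 10 10 10; return 4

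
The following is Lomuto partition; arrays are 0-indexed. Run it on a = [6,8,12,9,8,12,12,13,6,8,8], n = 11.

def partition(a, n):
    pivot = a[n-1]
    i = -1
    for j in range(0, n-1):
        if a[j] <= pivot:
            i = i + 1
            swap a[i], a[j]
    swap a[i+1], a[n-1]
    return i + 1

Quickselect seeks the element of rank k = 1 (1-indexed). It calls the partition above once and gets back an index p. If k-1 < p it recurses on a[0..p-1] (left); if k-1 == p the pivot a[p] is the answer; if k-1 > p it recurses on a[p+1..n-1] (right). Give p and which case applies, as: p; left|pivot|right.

pivot=8, i=-1
j=0: 6≤8, i=0, swap(0,0) ⇒ [6,8,12,9,8,12,12,13,6,8,8]
j=1: 8≤8, i=1, swap(1,1) ⇒ [6,8,12,9,8,12,12,13,6,8,8]
j=2: 12>8, skip
j=3: 9>8, skip
j=4: 8≤8, i=2, swap(2,4) ⇒ [6,8,8,9,12,12,12,13,6,8,8]
j=5: 12>8, skip
j=6: 12>8, skip
j=7: 13>8, skip
j=8: 6≤8, i=3, swap(3,8) ⇒ [6,8,8,6,12,12,12,13,9,8,8]
j=9: 8≤8, i=4, swap(4,9) ⇒ [6,8,8,6,8,12,12,13,9,12,8]
swap(5,10) ⇒ [6,8,8,6,8,8,12,13,9,12,12]; return 5
p = 5; k-1 = 0 < 5 ⇒ left

5; left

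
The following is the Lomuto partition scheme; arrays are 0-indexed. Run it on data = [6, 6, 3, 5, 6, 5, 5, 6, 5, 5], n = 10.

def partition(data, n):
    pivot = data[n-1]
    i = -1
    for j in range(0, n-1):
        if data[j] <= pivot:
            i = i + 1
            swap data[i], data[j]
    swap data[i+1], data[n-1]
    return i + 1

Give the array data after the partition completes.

[3, 5, 5, 5, 5, 5, 6, 6, 6, 6]

pivot=5, i=-1
j=0: 6>5, skip
j=1: 6>5, skip
j=2: 3≤5, i=0, swap(0,2) ⇒ [3, 6, 6, 5, 6, 5, 5, 6, 5, 5]
j=3: 5≤5, i=1, swap(1,3) ⇒ [3, 5, 6, 6, 6, 5, 5, 6, 5, 5]
j=4: 6>5, skip
j=5: 5≤5, i=2, swap(2,5) ⇒ [3, 5, 5, 6, 6, 6, 5, 6, 5, 5]
j=6: 5≤5, i=3, swap(3,6) ⇒ [3, 5, 5, 5, 6, 6, 6, 6, 5, 5]
j=7: 6>5, skip
j=8: 5≤5, i=4, swap(4,8) ⇒ [3, 5, 5, 5, 5, 6, 6, 6, 6, 5]
swap(5,9) ⇒ [3, 5, 5, 5, 5, 5, 6, 6, 6, 6]; return 5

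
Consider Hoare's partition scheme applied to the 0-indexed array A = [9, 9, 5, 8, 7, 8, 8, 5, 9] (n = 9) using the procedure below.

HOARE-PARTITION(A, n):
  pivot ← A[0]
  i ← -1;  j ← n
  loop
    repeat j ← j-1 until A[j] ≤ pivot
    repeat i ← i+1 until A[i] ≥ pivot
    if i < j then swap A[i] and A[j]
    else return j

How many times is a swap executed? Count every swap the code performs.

2

pivot = A[0] = 9; i = -1, j = 9
j→8 (A[8]=9≤9), i→0 (A[0]=9≥9); i<j, swap → [9, 9, 5, 8, 7, 8, 8, 5, 9]
j→7 (A[7]=5≤9), i→1 (A[1]=9≥9); i<j, swap → [9, 5, 5, 8, 7, 8, 8, 9, 9]
j→6, i→7; i≥j, return j=6. A = [9, 5, 5, 8, 7, 8, 8, 9, 9]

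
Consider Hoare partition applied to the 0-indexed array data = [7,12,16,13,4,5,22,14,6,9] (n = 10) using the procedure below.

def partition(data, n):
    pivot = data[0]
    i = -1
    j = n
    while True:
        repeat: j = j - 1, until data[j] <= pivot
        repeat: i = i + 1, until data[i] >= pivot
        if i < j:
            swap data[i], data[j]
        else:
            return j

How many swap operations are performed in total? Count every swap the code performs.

3

pivot=7
j stops at 8 (6), i stops at 0 (7); swap ⇒ [6,12,16,13,4,5,22,14,7,9]
j stops at 5 (5), i stops at 1 (12); swap ⇒ [6,5,16,13,4,12,22,14,7,9]
j stops at 4 (4), i stops at 2 (16); swap ⇒ [6,5,4,13,16,12,22,14,7,9]
j stops at 2, i stops at 3; i≥j ⇒ return 2. data=[6,5,4,13,16,12,22,14,7,9]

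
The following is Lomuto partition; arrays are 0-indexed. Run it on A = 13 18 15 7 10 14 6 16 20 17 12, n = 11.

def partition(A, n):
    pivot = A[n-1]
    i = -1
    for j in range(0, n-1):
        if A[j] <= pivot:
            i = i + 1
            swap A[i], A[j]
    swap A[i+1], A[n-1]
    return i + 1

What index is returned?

pivot=12, i=-1
j=0: 13>12, skip
j=1: 18>12, skip
j=2: 15>12, skip
j=3: 7≤12, i=0, swap(0,3) ⇒ 7 18 15 13 10 14 6 16 20 17 12
j=4: 10≤12, i=1, swap(1,4) ⇒ 7 10 15 13 18 14 6 16 20 17 12
j=5: 14>12, skip
j=6: 6≤12, i=2, swap(2,6) ⇒ 7 10 6 13 18 14 15 16 20 17 12
j=7: 16>12, skip
j=8: 20>12, skip
j=9: 17>12, skip
swap(3,10) ⇒ 7 10 6 12 18 14 15 16 20 17 13; return 3

3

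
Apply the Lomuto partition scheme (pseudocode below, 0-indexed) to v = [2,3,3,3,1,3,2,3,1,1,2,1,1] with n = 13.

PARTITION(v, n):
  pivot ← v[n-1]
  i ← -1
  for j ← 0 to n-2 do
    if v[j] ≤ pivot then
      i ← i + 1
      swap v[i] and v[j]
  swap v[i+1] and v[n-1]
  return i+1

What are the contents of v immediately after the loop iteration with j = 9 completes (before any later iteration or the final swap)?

pivot=1, i=-1
j=0: 2>1, skip
j=1: 3>1, skip
j=2: 3>1, skip
j=3: 3>1, skip
j=4: 1≤1, i=0, swap(0,4) ⇒ [1,3,3,3,2,3,2,3,1,1,2,1,1]
j=5: 3>1, skip
j=6: 2>1, skip
j=7: 3>1, skip
j=8: 1≤1, i=1, swap(1,8) ⇒ [1,1,3,3,2,3,2,3,3,1,2,1,1]
j=9: 1≤1, i=2, swap(2,9) ⇒ [1,1,1,3,2,3,2,3,3,3,2,1,1]
(after j=9) v = [1,1,1,3,2,3,2,3,3,3,2,1,1]

[1,1,1,3,2,3,2,3,3,3,2,1,1]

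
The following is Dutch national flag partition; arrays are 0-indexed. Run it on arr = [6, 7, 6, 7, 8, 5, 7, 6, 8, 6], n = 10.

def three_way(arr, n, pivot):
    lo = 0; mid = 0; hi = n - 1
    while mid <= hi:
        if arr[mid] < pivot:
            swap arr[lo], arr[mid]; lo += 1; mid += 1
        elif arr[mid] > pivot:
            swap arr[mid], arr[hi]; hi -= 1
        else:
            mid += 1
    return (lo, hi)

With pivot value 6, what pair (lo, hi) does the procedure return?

(1, 4)

pivot = 6; lo=0, mid=0, hi=9
arr[mid]=6=6: mid=1
arr[mid]=7>6: swap arr[1],arr[9]; hi=8 → [6, 6, 6, 7, 8, 5, 7, 6, 8, 7]
arr[mid]=6=6: mid=2
arr[mid]=6=6: mid=3
arr[mid]=7>6: swap arr[3],arr[8]; hi=7 → [6, 6, 6, 8, 8, 5, 7, 6, 7, 7]
arr[mid]=8>6: swap arr[3],arr[7]; hi=6 → [6, 6, 6, 6, 8, 5, 7, 8, 7, 7]
arr[mid]=6=6: mid=4
arr[mid]=8>6: swap arr[4],arr[6]; hi=5 → [6, 6, 6, 6, 7, 5, 8, 8, 7, 7]
arr[mid]=7>6: swap arr[4],arr[5]; hi=4 → [6, 6, 6, 6, 5, 7, 8, 8, 7, 7]
arr[mid]=5<6: swap arr[0],arr[4]; lo=1,mid=5 → [5, 6, 6, 6, 6, 7, 8, 8, 7, 7]
end: lo=1, hi=4; arr = [5, 6, 6, 6, 6, 7, 8, 8, 7, 7]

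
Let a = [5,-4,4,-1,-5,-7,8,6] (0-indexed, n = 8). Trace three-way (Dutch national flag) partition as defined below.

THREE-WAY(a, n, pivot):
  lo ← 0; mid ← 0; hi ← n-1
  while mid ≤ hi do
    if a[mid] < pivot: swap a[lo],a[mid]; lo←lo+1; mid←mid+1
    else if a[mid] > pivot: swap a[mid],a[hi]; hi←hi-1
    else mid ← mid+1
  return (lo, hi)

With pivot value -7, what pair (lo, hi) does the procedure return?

pivot = -7; lo=0, mid=0, hi=7
a[mid]=5>-7: swap a[0],a[7]; hi=6 → [6,-4,4,-1,-5,-7,8,5]
a[mid]=6>-7: swap a[0],a[6]; hi=5 → [8,-4,4,-1,-5,-7,6,5]
a[mid]=8>-7: swap a[0],a[5]; hi=4 → [-7,-4,4,-1,-5,8,6,5]
a[mid]=-7=-7: mid=1
a[mid]=-4>-7: swap a[1],a[4]; hi=3 → [-7,-5,4,-1,-4,8,6,5]
a[mid]=-5>-7: swap a[1],a[3]; hi=2 → [-7,-1,4,-5,-4,8,6,5]
a[mid]=-1>-7: swap a[1],a[2]; hi=1 → [-7,4,-1,-5,-4,8,6,5]
a[mid]=4>-7: swap a[1],a[1]; hi=0 → [-7,4,-1,-5,-4,8,6,5]
end: lo=0, hi=0; a = [-7,4,-1,-5,-4,8,6,5]

(0, 0)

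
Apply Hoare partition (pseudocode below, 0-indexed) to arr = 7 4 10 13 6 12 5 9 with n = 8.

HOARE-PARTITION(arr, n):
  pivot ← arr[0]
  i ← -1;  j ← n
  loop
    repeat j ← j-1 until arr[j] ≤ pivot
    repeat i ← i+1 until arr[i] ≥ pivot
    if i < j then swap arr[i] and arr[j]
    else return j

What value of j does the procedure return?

2

pivot = arr[0] = 7; i = -1, j = 8
j→6 (arr[6]=5≤7), i→0 (arr[0]=7≥7); i<j, swap → 5 4 10 13 6 12 7 9
j→4 (arr[4]=6≤7), i→2 (arr[2]=10≥7); i<j, swap → 5 4 6 13 10 12 7 9
j→2, i→3; i≥j, return j=2. arr = 5 4 6 13 10 12 7 9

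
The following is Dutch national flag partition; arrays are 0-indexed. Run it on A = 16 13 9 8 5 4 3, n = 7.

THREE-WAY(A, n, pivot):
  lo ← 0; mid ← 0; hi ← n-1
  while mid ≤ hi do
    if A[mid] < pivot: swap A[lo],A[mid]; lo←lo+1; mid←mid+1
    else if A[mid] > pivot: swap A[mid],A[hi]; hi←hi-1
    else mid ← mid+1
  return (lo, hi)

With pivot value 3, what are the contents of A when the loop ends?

3 9 8 5 4 13 16

pivot = 3; lo=0, mid=0, hi=6
A[mid]=16>3: swap A[0],A[6]; hi=5 → 3 13 9 8 5 4 16
A[mid]=3=3: mid=1
A[mid]=13>3: swap A[1],A[5]; hi=4 → 3 4 9 8 5 13 16
A[mid]=4>3: swap A[1],A[4]; hi=3 → 3 5 9 8 4 13 16
A[mid]=5>3: swap A[1],A[3]; hi=2 → 3 8 9 5 4 13 16
A[mid]=8>3: swap A[1],A[2]; hi=1 → 3 9 8 5 4 13 16
A[mid]=9>3: swap A[1],A[1]; hi=0 → 3 9 8 5 4 13 16
end: lo=0, hi=0; A = 3 9 8 5 4 13 16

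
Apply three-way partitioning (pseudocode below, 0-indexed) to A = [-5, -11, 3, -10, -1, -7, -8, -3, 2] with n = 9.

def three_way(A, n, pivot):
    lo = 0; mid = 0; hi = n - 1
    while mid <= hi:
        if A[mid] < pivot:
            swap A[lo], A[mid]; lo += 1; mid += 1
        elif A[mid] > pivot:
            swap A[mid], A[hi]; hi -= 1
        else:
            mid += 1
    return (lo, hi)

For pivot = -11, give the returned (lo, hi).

lo=0 mid=0 hi=8
-5>-11: swap(0,8), hi=7 ⇒ [2, -11, 3, -10, -1, -7, -8, -3, -5]
2>-11: swap(0,7), hi=6 ⇒ [-3, -11, 3, -10, -1, -7, -8, 2, -5]
-3>-11: swap(0,6), hi=5 ⇒ [-8, -11, 3, -10, -1, -7, -3, 2, -5]
-8>-11: swap(0,5), hi=4 ⇒ [-7, -11, 3, -10, -1, -8, -3, 2, -5]
-7>-11: swap(0,4), hi=3 ⇒ [-1, -11, 3, -10, -7, -8, -3, 2, -5]
-1>-11: swap(0,3), hi=2 ⇒ [-10, -11, 3, -1, -7, -8, -3, 2, -5]
-10>-11: swap(0,2), hi=1 ⇒ [3, -11, -10, -1, -7, -8, -3, 2, -5]
3>-11: swap(0,1), hi=0 ⇒ [-11, 3, -10, -1, -7, -8, -3, 2, -5]
-11=-11: mid=1
done. lo=0 hi=0; A=[-11, 3, -10, -1, -7, -8, -3, 2, -5]

(0, 0)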